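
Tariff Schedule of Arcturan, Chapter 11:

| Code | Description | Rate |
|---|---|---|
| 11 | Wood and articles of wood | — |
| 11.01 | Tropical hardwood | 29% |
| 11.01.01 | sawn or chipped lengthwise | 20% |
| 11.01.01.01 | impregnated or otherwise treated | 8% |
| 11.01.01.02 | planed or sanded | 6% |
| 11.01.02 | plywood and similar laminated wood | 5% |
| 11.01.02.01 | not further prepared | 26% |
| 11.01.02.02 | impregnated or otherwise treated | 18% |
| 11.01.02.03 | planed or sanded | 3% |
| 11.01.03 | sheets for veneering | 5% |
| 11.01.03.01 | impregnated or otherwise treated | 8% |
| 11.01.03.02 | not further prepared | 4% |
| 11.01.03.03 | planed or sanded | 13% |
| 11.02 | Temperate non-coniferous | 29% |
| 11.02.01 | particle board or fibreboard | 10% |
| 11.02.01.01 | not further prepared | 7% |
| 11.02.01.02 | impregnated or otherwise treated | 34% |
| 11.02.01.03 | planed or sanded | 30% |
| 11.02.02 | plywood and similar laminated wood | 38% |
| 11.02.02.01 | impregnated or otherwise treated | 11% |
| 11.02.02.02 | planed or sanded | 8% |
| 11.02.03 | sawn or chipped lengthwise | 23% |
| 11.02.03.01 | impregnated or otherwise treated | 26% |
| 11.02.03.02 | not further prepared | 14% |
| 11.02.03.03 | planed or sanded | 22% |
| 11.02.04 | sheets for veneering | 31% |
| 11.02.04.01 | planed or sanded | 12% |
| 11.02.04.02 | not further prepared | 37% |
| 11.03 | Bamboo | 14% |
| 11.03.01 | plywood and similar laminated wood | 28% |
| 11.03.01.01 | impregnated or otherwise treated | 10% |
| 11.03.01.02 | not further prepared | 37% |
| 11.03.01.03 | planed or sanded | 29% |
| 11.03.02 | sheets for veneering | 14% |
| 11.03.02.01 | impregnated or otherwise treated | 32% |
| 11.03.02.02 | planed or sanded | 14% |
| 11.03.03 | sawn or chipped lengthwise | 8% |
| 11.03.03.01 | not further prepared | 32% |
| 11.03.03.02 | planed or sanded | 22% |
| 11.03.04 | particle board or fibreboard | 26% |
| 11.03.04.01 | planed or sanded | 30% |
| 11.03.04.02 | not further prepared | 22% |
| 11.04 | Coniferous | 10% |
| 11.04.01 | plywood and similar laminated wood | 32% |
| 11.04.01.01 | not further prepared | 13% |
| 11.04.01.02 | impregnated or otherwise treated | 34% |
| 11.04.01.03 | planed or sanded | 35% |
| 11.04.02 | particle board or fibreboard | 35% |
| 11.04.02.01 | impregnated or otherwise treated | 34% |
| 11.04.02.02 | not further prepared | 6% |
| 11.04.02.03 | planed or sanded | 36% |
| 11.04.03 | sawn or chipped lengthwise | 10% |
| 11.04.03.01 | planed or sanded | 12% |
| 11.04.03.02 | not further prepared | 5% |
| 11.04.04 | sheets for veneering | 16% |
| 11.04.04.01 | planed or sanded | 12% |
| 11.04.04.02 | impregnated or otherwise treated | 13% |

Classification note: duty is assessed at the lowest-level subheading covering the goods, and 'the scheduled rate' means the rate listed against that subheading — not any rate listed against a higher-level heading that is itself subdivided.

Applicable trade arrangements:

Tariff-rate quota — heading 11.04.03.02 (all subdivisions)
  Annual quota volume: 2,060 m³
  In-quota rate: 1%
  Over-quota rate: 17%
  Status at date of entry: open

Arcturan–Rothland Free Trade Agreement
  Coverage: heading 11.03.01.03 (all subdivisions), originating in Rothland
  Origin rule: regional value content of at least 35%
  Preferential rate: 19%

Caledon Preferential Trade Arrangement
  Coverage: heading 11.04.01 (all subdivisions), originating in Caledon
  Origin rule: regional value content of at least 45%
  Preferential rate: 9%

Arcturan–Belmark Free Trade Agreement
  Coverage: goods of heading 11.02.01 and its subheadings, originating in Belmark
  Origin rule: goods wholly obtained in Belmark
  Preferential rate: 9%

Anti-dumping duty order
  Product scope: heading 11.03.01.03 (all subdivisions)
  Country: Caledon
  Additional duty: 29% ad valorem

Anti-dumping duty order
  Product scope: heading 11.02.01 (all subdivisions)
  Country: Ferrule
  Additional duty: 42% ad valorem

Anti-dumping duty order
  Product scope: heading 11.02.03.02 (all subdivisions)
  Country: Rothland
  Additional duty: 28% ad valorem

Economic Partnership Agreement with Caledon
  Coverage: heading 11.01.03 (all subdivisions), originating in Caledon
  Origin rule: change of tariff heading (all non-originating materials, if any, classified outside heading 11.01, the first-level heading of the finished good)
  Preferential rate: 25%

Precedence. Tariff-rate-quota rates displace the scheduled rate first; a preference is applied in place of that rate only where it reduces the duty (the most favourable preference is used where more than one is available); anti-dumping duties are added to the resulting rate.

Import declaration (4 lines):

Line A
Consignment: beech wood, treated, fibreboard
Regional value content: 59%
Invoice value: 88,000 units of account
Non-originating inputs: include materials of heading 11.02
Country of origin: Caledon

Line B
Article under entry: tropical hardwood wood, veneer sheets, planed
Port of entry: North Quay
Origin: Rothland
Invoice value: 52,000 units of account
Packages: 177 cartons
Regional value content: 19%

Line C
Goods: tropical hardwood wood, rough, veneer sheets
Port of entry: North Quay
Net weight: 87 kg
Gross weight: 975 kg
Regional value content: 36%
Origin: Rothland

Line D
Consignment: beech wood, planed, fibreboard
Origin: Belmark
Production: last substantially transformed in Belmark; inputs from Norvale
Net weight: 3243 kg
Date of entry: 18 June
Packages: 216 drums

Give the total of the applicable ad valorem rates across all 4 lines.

81%

Line A: beech → 11.02; fibreboard → 11.02.01; treated → 11.02.01.02. Scheduled 34%. Caledon agreement on 11.04.01: 11.02.01.02 not covered; Caledon agreement on 11.01.03: 11.02.01.02 not covered. → 34%.
Line B: tropical hardwood → 11.01; veneer sheets → 11.01.03; planed → 11.01.03.03. Scheduled 13%. Rothland agreement on 11.03.01.03: 11.01.03.03 not covered. → 13%.
Line C: tropical hardwood → 11.01; veneer sheets → 11.01.03; rough → 11.01.03.02. Scheduled 4%. Rothland agreement on 11.03.01.03: 11.01.03.02 not covered. → 4%.
Line D: beech → 11.02; fibreboard → 11.02.01; planed → 11.02.01.03. Scheduled 30%. Belmark agreement on 11.02.01: not wholly obtained. → 30%.
Sum: 34% + 13% + 4% + 30% = 81%.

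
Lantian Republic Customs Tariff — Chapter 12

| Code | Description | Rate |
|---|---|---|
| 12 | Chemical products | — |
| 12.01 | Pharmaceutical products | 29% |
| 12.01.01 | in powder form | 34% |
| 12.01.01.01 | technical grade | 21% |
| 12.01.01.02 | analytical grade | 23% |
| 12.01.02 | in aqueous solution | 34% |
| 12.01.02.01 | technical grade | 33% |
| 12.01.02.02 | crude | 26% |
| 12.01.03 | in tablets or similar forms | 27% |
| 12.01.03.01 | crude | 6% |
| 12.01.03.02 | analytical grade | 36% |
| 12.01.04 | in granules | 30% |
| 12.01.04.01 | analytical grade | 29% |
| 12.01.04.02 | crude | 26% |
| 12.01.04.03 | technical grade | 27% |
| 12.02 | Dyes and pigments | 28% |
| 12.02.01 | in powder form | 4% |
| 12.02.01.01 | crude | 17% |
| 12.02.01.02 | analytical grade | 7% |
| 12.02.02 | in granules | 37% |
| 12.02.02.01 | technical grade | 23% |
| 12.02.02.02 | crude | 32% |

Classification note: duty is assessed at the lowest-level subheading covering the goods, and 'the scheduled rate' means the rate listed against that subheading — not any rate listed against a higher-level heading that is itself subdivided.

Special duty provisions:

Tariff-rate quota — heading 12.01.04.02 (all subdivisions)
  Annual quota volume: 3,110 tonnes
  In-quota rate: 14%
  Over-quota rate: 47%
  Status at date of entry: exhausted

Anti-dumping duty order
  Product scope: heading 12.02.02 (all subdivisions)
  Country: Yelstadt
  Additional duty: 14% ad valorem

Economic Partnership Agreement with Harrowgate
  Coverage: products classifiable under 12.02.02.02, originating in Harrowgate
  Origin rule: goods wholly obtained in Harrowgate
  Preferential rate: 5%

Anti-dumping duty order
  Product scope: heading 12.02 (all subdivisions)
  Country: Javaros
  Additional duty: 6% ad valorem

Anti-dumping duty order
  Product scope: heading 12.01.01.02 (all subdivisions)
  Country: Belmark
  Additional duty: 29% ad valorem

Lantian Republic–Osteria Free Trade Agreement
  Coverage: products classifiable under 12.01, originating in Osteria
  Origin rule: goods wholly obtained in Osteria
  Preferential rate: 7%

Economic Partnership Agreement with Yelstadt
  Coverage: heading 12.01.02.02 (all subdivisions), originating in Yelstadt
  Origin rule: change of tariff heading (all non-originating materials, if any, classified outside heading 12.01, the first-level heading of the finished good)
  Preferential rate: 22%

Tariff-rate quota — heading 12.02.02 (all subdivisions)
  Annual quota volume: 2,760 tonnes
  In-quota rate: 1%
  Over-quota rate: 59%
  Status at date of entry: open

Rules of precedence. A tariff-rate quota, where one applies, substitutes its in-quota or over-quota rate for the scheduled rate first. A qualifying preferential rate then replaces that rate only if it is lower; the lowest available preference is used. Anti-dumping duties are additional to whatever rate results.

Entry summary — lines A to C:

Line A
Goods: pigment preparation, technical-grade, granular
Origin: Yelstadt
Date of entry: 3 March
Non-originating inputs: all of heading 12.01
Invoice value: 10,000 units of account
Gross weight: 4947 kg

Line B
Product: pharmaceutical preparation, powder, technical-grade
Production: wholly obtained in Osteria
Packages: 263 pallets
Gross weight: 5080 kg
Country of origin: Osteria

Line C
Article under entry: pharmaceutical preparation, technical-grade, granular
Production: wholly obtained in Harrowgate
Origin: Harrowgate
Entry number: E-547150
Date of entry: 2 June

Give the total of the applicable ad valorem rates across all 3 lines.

49%

Line A: pigment → 12.02; granular → 12.02.02; technical-grade → 12.02.02.01. Scheduled 23%. quota on 12.02.02 open → in-quota 1%; Yelstadt agreement on 12.01.02.02: 12.02.02.01 not covered; anti-dumping (Yelstadt, 12.02.02): +14%; total 1% + 14% = 15%. → 15%.
Line B: pharmaceutical → 12.01; powder → 12.01.01; technical-grade → 12.01.01.01. Scheduled 21%. Osteria agreement on 12.01: wholly obtained → 7% available; preferential 7%. → 7%.
Line C: pharmaceutical → 12.01; granular → 12.01.04; technical-grade → 12.01.04.03. Scheduled 27%. Harrowgate agreement on 12.02.02.02: 12.01.04.03 not covered. → 27%.
Sum: 15% + 7% + 27% = 49%.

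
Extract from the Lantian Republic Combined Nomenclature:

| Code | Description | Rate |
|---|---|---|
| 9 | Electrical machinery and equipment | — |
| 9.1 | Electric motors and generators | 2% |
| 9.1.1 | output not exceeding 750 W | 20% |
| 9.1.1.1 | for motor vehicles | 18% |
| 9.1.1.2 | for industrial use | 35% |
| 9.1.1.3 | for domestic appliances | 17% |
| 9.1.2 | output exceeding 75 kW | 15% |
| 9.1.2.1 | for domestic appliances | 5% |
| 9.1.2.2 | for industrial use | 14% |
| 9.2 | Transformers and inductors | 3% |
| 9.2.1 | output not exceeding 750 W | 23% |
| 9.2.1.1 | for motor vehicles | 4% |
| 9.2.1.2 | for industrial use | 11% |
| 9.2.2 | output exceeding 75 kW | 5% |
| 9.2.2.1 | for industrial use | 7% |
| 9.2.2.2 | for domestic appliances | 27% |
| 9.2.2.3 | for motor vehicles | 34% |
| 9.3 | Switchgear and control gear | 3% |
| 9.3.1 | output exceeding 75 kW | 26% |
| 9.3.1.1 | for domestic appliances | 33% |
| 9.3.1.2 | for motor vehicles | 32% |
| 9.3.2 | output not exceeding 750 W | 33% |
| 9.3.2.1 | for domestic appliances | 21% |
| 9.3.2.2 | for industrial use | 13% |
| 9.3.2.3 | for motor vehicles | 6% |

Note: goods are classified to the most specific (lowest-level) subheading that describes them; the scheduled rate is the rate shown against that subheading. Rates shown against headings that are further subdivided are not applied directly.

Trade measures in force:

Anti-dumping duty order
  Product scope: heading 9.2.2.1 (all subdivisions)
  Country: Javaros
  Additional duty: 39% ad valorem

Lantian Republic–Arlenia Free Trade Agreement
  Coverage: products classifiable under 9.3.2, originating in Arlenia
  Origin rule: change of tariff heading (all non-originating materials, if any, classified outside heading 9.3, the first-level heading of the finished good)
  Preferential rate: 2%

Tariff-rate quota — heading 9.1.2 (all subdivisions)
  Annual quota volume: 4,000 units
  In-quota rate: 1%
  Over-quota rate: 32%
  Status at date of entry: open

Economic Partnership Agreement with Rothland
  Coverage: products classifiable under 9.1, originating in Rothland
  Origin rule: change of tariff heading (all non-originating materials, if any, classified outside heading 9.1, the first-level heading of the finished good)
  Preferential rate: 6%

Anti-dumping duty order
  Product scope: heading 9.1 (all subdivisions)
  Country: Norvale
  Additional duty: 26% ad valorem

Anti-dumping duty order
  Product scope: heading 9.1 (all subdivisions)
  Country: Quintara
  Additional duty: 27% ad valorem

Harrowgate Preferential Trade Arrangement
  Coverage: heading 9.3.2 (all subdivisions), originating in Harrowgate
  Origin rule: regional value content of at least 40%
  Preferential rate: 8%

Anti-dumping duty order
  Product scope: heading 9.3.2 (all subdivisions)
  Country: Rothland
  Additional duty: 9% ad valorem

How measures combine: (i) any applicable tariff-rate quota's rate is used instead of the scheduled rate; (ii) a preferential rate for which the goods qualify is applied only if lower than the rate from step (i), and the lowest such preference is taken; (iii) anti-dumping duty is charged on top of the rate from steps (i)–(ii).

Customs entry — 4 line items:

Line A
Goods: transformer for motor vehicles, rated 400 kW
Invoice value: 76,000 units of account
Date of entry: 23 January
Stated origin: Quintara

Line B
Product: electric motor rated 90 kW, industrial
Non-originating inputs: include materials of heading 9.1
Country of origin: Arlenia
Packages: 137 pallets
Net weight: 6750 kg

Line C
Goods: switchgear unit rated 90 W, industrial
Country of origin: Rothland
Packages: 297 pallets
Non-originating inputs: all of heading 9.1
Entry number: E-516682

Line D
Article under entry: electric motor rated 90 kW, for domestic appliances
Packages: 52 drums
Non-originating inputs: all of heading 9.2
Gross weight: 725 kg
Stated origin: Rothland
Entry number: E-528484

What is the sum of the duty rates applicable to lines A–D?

Line A: transformer → 9.2; rated 400 kW → 9.2.2; for motor vehicles → 9.2.2.3. Scheduled 34%. No special measure applies. → 34%.
Line B: electric motor → 9.1; rated 90 kW → 9.1.2; industrial → 9.1.2.2. Scheduled 14%. quota on 9.1.2 open → in-quota 1%; Arlenia agreement on 9.3.2: 9.1.2.2 not covered. → 1%.
Line C: switchgear unit → 9.3; rated 90 W → 9.3.2; industrial → 9.3.2.2. Scheduled 13%. Rothland agreement on 9.1: 9.3.2.2 not covered; anti-dumping (Rothland, 9.3.2): +9%; total 13% + 9% = 22%. → 22%.
Line D: electric motor → 9.1; rated 90 kW → 9.1.2; for domestic appliances → 9.1.2.1. Scheduled 5%. quota on 9.1.2 open → in-quota 1%; Rothland agreement on 9.1: CTH met → 6% available; preference 6% not lower than 1% → no reduction. → 1%.
Sum: 34% + 1% + 22% + 1% = 58%.

58%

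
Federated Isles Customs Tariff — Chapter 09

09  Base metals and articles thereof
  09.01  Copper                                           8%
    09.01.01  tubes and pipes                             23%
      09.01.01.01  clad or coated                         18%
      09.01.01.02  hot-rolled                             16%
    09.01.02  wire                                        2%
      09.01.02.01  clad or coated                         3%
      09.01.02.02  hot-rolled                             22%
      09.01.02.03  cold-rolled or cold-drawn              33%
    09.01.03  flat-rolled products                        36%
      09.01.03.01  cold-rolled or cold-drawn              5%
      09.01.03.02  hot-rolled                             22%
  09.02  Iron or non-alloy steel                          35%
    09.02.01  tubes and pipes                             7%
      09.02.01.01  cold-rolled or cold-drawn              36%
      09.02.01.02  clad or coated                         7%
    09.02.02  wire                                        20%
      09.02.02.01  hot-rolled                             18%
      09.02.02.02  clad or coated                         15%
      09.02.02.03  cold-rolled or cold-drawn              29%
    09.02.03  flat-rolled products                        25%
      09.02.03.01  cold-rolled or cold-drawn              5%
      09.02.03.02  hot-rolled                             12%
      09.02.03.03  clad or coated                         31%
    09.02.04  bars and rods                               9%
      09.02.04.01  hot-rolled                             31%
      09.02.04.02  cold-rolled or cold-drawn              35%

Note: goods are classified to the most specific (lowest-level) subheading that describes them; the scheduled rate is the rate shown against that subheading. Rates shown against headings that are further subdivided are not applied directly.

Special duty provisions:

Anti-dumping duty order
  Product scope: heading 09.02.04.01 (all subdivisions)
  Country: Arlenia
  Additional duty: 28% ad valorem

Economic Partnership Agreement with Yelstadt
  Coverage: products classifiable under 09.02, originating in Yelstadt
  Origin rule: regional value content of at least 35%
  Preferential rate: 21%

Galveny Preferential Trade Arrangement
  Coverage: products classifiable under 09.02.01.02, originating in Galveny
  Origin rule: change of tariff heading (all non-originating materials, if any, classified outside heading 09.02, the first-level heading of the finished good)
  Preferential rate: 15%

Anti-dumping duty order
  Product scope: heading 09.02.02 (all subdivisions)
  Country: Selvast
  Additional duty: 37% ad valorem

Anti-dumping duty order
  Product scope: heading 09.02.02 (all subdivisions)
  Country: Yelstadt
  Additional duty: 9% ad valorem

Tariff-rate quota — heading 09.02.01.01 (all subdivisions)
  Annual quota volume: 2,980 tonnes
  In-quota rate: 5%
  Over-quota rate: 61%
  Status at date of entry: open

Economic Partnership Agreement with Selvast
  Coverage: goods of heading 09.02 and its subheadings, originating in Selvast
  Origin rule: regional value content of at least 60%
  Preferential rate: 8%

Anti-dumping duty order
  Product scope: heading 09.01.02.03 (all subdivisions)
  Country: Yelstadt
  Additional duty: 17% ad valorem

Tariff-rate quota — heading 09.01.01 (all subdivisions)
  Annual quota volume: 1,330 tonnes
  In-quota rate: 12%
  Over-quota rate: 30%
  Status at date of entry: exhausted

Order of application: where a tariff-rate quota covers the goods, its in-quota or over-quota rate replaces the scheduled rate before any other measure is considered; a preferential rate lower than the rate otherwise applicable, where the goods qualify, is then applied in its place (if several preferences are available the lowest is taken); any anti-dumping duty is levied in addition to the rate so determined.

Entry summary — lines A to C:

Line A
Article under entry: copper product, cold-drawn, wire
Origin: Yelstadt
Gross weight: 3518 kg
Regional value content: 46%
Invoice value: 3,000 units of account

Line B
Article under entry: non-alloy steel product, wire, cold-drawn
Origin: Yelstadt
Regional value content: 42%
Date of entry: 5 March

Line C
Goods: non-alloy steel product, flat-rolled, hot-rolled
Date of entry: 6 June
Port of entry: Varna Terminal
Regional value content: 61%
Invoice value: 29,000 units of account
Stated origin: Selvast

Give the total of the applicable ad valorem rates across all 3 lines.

Line A: copper → 09.01; wire → 09.01.02; cold-drawn → 09.01.02.03. Scheduled 33%. Yelstadt agreement on 09.02: 09.01.02.03 not covered; anti-dumping (Yelstadt, 09.01.02.03): +17%; total 33% + 17% = 50%. → 50%.
Line B: non-alloy steel → 09.02; wire → 09.02.02; cold-drawn → 09.02.02.03. Scheduled 29%. Yelstadt agreement on 09.02: RVC ≥ 35% → 21% available; preferential 21%; anti-dumping (Yelstadt, 09.02.02): +9%; total 21% + 9% = 30%. → 30%.
Line C: non-alloy steel → 09.02; flat-rolled → 09.02.03; hot-rolled → 09.02.03.02. Scheduled 12%. Selvast agreement on 09.02: RVC ≥ 60% → 8% available; preferential 8%. → 8%.
Sum: 50% + 30% + 8% = 88%.

88%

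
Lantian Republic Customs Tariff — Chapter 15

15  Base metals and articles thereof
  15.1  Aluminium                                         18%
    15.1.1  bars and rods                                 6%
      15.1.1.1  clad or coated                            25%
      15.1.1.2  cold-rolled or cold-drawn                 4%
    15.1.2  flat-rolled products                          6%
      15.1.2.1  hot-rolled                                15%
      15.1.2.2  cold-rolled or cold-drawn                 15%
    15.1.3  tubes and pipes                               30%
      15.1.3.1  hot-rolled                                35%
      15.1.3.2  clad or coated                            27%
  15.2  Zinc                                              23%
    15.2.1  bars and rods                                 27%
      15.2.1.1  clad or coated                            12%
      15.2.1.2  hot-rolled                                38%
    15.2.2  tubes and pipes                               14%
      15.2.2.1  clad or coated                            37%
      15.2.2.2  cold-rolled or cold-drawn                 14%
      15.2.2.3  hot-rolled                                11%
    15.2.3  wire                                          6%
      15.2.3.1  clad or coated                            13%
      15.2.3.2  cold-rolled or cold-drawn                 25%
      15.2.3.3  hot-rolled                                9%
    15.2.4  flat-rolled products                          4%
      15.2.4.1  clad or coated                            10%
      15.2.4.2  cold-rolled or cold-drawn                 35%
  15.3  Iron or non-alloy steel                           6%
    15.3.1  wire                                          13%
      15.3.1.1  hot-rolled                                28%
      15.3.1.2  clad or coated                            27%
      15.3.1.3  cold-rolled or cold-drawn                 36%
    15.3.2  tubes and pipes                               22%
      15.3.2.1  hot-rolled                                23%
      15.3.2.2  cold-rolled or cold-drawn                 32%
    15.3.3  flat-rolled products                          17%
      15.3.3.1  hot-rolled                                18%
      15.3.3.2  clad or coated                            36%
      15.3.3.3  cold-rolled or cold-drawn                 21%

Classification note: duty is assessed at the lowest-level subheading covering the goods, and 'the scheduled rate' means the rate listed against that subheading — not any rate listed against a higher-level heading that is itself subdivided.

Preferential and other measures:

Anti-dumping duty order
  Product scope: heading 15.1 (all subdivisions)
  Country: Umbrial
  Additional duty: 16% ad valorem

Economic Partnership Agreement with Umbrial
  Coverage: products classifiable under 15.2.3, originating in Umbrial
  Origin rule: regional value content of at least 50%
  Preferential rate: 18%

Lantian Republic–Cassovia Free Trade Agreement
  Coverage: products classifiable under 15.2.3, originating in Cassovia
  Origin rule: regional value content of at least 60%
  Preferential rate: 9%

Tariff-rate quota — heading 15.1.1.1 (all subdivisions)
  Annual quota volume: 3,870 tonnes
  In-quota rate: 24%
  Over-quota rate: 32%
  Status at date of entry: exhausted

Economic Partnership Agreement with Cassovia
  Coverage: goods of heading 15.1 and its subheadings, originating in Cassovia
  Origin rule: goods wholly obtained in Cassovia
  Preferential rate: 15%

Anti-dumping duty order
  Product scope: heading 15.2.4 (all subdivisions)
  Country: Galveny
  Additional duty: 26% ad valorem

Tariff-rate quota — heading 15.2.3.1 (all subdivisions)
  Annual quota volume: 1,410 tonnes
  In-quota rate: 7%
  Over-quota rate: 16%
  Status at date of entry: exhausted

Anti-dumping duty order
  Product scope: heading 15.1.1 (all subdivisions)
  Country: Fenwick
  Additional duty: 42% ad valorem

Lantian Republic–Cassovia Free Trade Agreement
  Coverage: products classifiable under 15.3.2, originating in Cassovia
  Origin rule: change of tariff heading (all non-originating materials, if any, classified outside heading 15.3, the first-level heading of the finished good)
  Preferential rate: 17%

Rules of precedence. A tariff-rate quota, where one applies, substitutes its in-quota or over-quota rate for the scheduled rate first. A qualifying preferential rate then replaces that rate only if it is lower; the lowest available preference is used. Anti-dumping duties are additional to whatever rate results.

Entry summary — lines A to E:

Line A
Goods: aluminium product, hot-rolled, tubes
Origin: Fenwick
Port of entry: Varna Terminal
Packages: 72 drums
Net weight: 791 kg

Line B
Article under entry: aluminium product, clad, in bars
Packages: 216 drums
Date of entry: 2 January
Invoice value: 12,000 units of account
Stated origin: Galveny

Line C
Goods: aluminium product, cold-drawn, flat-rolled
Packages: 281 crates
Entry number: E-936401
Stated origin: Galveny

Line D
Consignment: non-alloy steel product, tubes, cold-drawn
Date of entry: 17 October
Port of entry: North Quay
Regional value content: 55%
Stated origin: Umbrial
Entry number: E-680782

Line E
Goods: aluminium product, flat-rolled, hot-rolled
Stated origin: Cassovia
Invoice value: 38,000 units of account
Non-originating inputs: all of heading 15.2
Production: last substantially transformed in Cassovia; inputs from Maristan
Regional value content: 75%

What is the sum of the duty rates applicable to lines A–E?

129%

Line A: aluminium → 15.1; tubes → 15.1.3; hot-rolled → 15.1.3.1. Scheduled 35%. No special measure applies. → 35%.
Line B: aluminium → 15.1; in bars → 15.1.1; clad → 15.1.1.1. Scheduled 25%. quota on 15.1.1.1 exhausted → over-quota 32%. → 32%.
Line C: aluminium → 15.1; flat-rolled → 15.1.2; cold-drawn → 15.1.2.2. Scheduled 15%. No special measure applies. → 15%.
Line D: non-alloy steel → 15.3; tubes → 15.3.2; cold-drawn → 15.3.2.2. Scheduled 32%. Umbrial agreement on 15.2.3: 15.3.2.2 not covered. → 32%.
Line E: aluminium → 15.1; flat-rolled → 15.1.2; hot-rolled → 15.1.2.1. Scheduled 15%. Cassovia agreement on 15.2.3: 15.1.2.1 not covered; Cassovia agreement on 15.1: not wholly obtained; Cassovia agreement on 15.3.2: 15.1.2.1 not covered. → 15%.
Sum: 35% + 32% + 15% + 32% + 15% = 129%.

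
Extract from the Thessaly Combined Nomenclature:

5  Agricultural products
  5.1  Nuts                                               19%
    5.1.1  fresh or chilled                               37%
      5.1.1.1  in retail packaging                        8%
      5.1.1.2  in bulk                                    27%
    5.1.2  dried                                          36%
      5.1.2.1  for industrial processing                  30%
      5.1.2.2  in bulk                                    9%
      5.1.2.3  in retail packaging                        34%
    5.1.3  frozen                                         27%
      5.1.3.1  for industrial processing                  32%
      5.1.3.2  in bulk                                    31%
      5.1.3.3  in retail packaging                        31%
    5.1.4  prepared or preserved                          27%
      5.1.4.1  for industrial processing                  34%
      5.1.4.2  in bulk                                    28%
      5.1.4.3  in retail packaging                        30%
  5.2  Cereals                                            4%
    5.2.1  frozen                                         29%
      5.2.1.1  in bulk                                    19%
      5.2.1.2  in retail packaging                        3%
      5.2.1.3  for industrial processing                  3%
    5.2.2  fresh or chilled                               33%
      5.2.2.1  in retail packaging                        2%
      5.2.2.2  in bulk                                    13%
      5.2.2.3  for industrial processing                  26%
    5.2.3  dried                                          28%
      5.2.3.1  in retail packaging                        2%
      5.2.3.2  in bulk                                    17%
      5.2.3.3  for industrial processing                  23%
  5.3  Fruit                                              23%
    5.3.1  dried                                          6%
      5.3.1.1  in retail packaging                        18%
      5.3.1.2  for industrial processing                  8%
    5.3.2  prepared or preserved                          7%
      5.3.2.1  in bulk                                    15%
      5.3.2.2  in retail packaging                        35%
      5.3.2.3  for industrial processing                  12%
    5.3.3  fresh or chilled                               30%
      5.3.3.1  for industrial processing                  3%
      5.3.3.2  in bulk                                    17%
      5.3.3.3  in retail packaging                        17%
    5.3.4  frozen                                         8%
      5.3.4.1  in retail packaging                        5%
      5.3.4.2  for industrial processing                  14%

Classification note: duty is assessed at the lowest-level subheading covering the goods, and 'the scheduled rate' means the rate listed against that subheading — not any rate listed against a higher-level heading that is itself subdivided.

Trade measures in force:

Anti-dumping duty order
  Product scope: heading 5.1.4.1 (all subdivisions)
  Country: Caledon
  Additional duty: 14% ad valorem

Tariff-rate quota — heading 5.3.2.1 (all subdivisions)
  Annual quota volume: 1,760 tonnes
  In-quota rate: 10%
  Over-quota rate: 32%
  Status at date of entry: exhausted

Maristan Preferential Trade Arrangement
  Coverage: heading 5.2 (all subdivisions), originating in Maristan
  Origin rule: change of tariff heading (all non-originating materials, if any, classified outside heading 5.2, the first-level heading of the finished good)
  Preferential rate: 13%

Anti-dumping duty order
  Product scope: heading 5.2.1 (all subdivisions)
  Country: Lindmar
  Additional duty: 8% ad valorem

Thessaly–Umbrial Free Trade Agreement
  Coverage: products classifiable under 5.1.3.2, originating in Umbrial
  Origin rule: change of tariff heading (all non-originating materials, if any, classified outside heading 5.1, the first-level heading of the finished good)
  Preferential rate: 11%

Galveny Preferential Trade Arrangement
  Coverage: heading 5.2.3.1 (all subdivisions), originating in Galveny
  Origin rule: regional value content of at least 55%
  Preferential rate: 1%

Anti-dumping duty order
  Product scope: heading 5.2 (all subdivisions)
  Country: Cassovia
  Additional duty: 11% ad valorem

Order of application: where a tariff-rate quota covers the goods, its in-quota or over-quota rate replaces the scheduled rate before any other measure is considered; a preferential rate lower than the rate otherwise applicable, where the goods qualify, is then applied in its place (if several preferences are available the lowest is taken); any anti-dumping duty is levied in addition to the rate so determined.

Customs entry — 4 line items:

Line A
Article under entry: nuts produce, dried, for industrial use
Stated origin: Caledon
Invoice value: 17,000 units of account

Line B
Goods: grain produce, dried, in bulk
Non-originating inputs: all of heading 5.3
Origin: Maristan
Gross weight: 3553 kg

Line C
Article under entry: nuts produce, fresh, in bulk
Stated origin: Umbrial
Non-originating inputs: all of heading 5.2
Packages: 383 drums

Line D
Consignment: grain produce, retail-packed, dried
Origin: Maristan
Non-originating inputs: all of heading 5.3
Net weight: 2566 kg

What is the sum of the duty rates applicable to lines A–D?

Line A: nuts → 5.1; dried → 5.1.2; for industrial use → 5.1.2.1. Scheduled 30%. No special measure applies. → 30%.
Line B: grain → 5.2; dried → 5.2.3; in bulk → 5.2.3.2. Scheduled 17%. Maristan agreement on 5.2: CTH met → 13% available; preferential 13%. → 13%.
Line C: nuts → 5.1; fresh → 5.1.1; in bulk → 5.1.1.2. Scheduled 27%. Umbrial agreement on 5.1.3.2: 5.1.1.2 not covered. → 27%.
Line D: grain → 5.2; dried → 5.2.3; retail-packed → 5.2.3.1. Scheduled 2%. Maristan agreement on 5.2: CTH met → 13% available; preference 13% not lower than 2% → no reduction. → 2%.
Sum: 30% + 13% + 27% + 2% = 72%.

72%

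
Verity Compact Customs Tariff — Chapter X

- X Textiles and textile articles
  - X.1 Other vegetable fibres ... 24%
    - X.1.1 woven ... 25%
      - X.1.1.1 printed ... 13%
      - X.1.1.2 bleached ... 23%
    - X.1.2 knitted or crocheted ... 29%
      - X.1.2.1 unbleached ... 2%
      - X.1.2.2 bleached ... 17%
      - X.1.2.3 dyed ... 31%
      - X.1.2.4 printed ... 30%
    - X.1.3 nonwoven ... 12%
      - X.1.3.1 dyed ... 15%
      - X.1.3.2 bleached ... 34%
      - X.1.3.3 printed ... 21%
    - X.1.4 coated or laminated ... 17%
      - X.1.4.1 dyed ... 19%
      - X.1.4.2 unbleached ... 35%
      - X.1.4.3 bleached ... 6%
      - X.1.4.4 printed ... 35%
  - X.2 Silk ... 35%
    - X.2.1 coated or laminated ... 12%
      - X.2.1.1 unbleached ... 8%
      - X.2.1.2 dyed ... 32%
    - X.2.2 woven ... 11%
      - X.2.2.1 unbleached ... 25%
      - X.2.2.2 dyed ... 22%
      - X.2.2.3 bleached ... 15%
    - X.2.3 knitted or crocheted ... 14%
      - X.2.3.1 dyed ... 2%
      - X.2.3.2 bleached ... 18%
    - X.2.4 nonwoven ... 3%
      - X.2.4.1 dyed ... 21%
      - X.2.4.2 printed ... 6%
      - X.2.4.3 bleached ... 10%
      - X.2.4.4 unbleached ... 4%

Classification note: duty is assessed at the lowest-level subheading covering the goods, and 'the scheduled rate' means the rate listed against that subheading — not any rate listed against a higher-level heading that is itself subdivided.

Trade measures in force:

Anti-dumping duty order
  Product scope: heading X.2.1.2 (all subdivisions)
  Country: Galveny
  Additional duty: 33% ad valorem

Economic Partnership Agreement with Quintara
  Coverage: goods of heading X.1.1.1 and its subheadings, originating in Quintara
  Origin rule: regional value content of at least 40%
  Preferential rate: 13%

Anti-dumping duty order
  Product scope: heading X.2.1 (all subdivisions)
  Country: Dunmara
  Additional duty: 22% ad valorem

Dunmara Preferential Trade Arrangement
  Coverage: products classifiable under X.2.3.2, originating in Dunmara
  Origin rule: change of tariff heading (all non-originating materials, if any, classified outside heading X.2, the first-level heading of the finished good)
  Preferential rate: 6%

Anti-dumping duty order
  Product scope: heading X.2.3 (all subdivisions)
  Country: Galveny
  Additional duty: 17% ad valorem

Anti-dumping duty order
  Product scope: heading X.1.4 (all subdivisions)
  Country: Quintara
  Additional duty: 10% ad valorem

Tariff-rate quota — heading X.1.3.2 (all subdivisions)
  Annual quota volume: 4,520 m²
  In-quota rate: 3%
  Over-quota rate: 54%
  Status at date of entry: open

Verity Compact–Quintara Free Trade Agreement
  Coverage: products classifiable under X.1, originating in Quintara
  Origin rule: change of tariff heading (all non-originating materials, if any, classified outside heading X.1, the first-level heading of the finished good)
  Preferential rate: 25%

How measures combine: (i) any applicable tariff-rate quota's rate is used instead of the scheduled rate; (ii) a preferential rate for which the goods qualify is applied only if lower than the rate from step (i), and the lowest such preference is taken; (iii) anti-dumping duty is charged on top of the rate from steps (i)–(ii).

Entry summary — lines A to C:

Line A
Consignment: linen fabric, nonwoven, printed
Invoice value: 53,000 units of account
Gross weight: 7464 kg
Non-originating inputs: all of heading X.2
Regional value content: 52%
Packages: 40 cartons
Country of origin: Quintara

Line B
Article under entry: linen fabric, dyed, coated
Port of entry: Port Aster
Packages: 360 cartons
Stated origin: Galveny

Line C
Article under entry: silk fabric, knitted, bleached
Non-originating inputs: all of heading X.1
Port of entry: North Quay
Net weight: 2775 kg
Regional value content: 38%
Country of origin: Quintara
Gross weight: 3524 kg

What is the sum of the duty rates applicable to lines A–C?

Line A: linen → X.1; nonwoven → X.1.3; printed → X.1.3.3. Scheduled 21%. Quintara agreement on X.1.1.1: X.1.3.3 not covered; Quintara agreement on X.1: CTH met → 25% available; preference 25% not lower than 21% → no reduction. → 21%.
Line B: linen → X.1; coated → X.1.4; dyed → X.1.4.1. Scheduled 19%. No special measure applies. → 19%.
Line C: silk → X.2; knitted → X.2.3; bleached → X.2.3.2. Scheduled 18%. Quintara agreement on X.1.1.1: X.2.3.2 not covered; Quintara agreement on X.1: X.2.3.2 not covered. → 18%.
Sum: 21% + 19% + 18% = 58%.

58%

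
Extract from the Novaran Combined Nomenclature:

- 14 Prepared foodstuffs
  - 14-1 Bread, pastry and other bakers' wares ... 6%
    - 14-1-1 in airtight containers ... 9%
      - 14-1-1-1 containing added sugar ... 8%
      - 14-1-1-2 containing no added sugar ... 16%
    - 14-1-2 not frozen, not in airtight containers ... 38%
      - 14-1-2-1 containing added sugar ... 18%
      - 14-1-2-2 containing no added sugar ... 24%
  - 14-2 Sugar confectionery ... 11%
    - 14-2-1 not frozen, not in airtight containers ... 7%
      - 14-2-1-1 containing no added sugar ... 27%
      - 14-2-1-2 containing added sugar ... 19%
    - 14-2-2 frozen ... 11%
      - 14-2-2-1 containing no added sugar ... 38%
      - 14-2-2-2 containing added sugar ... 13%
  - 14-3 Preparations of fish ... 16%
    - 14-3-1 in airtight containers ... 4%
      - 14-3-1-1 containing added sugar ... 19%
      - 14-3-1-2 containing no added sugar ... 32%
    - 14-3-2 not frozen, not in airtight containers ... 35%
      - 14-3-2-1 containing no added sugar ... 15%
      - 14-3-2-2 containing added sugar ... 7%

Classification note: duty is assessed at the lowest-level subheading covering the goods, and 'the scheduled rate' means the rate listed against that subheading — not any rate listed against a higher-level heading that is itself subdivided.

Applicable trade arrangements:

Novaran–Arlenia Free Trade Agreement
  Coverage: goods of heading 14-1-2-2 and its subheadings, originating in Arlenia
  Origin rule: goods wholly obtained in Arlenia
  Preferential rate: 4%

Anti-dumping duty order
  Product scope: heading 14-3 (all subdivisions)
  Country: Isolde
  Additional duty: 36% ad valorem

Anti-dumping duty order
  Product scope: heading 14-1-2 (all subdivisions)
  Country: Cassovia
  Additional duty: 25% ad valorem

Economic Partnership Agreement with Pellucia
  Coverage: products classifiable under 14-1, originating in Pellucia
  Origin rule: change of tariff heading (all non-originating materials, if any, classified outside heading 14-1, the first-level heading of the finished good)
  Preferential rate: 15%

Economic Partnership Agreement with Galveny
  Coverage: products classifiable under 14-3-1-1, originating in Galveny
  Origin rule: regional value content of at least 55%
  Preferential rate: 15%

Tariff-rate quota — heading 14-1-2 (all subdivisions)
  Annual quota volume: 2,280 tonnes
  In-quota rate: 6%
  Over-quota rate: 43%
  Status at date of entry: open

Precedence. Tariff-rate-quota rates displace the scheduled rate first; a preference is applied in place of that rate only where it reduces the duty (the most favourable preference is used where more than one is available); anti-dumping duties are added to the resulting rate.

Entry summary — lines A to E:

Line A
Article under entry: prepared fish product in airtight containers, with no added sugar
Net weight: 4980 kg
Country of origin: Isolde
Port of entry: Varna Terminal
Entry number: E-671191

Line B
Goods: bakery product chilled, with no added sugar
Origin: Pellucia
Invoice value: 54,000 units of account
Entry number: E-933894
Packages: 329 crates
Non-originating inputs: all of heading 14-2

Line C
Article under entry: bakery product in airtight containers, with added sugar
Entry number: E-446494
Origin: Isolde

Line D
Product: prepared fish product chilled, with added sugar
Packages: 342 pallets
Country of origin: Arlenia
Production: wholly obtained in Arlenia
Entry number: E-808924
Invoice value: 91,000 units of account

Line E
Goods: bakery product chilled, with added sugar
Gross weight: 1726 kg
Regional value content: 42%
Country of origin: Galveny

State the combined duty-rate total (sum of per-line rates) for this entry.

95%

Line A: prepared fish product → 14-3; in airtight containers → 14-3-1; with no added sugar → 14-3-1-2. Scheduled 32%. anti-dumping (Isolde, 14-3): +36%; total 32% + 36% = 68%. → 68%.
Line B: bakery product → 14-1; chilled → 14-1-2; with no added sugar → 14-1-2-2. Scheduled 24%. quota on 14-1-2 open → in-quota 6%; Pellucia agreement on 14-1: CTH met → 15% available; preference 15% not lower than 6% → no reduction. → 6%.
Line C: bakery product → 14-1; in airtight containers → 14-1-1; with added sugar → 14-1-1-1. Scheduled 8%. No special measure applies. → 8%.
Line D: prepared fish product → 14-3; chilled → 14-3-2; with added sugar → 14-3-2-2. Scheduled 7%. Arlenia agreement on 14-1-2-2: 14-3-2-2 not covered. → 7%.
Line E: bakery product → 14-1; chilled → 14-1-2; with added sugar → 14-1-2-1. Scheduled 18%. quota on 14-1-2 open → in-quota 6%; Galveny agreement on 14-3-1-1: 14-1-2-1 not covered. → 6%.
Sum: 68% + 6% + 8% + 7% + 6% = 95%.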